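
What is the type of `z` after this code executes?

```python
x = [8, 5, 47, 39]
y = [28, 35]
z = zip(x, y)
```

zip() returns a zip iterator object

zip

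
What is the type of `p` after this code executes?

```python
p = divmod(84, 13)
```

divmod() returns a tuple (quotient, remainder)

tuple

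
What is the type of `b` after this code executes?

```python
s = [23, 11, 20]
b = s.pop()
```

list.pop() returns the popped element (int here)

int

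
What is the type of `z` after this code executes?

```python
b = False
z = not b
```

'not' always returns bool

bool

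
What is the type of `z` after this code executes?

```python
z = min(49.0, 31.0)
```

min() of floats returns float

float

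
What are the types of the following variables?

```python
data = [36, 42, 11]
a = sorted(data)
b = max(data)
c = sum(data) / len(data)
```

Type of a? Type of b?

sorted() returns list; max of ints returns int

list, int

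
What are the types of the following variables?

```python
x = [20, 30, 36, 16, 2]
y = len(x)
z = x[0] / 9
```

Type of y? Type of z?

len() returns int; int / int returns float

int, float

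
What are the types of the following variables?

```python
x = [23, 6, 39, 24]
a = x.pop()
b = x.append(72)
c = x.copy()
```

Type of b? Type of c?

list.append() returns None; list.copy() returns list

NoneType, list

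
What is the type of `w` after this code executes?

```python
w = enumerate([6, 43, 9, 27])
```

enumerate() returns an enumerate iterator object

enumerate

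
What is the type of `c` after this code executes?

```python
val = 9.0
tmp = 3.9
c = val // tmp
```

float // float returns float (floor division preserves float type)

float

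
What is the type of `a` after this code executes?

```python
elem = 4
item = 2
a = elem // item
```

int // int returns int (4 // 2 = 2)

int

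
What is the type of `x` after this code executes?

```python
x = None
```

None has type NoneType

NoneType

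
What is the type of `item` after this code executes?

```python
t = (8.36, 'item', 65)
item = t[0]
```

Index 0 of tuple is 8.36 which is float

float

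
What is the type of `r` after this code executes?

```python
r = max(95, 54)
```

max() of ints returns int

int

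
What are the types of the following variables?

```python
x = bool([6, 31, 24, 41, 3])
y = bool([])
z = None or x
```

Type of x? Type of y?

bool() returns bool; bool() returns bool

bool, bool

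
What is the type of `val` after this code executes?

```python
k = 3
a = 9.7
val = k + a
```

int + float returns float (3 + 9.7 = 12.7)

float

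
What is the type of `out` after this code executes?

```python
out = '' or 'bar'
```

'or' returns first truthy value ('bar', which is str)

str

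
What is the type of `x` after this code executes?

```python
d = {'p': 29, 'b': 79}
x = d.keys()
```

.keys() returns a dict_keys view object

dict_keys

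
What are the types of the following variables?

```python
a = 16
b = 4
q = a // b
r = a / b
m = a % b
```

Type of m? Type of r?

int % int returns int; int / int returns float

int, float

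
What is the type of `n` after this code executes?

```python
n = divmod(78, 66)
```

divmod() returns a tuple (quotient, remainder)

tuple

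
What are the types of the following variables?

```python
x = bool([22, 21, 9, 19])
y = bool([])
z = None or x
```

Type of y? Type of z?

bool() returns bool; None or <bool> returns the bool

bool, bool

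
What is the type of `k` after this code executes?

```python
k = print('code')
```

print() returns None

NoneType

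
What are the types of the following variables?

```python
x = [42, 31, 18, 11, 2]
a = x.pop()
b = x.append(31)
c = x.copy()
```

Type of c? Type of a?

list.copy() returns list; list.pop() returns the element (int)

list, int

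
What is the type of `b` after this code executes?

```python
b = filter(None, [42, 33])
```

filter() returns a filter iterator object

filter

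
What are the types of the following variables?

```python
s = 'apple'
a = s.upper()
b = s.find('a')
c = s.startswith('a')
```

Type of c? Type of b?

str.startswith() returns bool; str.find() returns int

bool, int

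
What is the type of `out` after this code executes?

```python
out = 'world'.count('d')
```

str.count() returns int

int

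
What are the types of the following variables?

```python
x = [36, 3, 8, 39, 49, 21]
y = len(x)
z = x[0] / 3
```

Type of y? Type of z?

len() returns int; int / int returns float

int, float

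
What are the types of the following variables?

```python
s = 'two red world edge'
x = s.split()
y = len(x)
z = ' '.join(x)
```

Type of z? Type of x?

str.join() returns str; str.split() returns list

str, list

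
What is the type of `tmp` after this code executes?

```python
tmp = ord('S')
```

ord() returns int (Unicode code point)

int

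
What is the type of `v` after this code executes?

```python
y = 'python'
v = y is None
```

'is' comparison returns bool

bool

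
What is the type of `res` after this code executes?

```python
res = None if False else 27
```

Ternary: condition is False, else branch (27) taken → int

int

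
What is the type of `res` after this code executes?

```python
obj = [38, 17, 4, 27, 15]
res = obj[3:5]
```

Slicing a list always returns a list

list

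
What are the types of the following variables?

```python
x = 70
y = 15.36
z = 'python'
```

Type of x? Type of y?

x is int; y is float

int, float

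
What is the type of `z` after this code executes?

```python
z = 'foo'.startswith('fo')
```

str.startswith() returns bool

bool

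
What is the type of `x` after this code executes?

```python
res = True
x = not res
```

'not' always returns bool

bool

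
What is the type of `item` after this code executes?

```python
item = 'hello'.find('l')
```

str.find() returns int (index, or -1)

int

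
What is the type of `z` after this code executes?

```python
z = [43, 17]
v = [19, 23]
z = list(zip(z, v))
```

list(zip(...)) returns a list of tuples

list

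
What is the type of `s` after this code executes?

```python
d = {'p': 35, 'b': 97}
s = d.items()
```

dict.items() returns a dict_items view

dict_items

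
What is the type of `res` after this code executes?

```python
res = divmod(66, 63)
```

divmod() returns a tuple (quotient, remainder)

tuple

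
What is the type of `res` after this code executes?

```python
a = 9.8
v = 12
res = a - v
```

float - int returns float (9.8 - 12 = -2.2)

float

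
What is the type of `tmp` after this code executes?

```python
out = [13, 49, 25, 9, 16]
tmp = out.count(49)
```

list.count() returns int

int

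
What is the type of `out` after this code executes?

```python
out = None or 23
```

'or' with None returns the other value (23, int)

int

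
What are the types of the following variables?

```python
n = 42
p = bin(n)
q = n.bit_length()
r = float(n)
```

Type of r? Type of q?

float() returns float; int.bit_length() returns int

float, int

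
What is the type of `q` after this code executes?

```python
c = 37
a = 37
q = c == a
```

Equality comparison returns bool

bool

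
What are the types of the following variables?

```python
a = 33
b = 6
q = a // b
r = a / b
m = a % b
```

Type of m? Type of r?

int % int returns int; int / int returns float

int, float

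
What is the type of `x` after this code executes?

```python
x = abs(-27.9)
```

abs() of float returns float

float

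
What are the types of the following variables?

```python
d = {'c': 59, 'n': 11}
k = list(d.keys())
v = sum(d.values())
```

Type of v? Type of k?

sum of int values returns int; list(...) returns list

int, list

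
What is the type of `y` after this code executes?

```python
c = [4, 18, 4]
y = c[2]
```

Indexing a list of ints returns int (c[2] = 4)

int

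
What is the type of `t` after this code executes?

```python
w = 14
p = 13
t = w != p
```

Comparison operators return bool

bool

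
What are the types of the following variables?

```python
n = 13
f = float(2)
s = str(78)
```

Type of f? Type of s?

f is float; s is str

float, str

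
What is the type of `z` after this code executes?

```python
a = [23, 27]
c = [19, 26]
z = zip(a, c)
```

zip() returns a zip iterator object

zip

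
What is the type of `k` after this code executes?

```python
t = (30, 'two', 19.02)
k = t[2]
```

Index 2 of tuple is 19.02 which is float

float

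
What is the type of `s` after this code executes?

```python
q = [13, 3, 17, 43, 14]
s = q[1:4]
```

Slicing a list always returns a list

list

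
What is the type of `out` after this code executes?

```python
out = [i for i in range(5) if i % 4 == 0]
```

A list comprehension [...] produces a list

list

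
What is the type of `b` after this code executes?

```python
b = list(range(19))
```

list(range(...)) returns list

list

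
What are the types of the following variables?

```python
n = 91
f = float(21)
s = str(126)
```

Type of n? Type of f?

n is int; f is float

int, float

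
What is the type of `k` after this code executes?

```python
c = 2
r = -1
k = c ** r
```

int ** negative int returns float

float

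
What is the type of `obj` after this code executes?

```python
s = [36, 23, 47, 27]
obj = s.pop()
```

list.pop() returns the popped element (int here)

int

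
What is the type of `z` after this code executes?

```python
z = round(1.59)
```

round() with no ndigits arg returns int

int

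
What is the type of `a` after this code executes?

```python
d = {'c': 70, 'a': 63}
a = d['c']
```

Accessing dict[str, int] with key 'c' returns int value 70

int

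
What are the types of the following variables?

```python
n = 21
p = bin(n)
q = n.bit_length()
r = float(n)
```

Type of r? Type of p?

float() returns float; bin() returns str

float, str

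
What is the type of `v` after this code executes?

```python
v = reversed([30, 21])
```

reversed() on a list returns a list_reverseiterator

list_reverseiterator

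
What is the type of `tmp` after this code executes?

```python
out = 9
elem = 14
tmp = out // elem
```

int // int returns int (9 // 14 = 0)

int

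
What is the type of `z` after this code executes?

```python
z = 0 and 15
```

'and' returns the first falsy value (0, which is int)

int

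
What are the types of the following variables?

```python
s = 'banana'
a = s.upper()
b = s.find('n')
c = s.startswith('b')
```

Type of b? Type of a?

str.find() returns int; str.upper() returns str

int, str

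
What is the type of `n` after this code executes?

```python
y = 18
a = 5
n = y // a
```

int // int returns int (18 // 5 = 3)

int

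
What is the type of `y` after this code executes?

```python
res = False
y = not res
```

'not' always returns bool

bool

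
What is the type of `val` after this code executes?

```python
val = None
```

None has type NoneType

NoneType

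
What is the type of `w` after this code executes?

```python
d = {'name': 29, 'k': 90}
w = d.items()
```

dict.items() returns a dict_items view

dict_items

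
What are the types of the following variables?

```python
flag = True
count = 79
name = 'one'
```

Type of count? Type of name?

count is int; name is str

int, str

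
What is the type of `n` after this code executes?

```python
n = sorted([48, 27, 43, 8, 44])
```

sorted() always returns list

list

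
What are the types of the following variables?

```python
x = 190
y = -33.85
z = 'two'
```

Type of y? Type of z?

y is float; z is str

float, str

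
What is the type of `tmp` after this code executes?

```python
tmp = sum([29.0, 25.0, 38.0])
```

sum() of floats returns float

float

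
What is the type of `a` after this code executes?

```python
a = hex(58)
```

hex() returns str representation

str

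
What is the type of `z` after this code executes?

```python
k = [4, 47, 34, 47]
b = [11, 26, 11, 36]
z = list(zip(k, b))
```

list(zip(...)) returns a list of tuples

list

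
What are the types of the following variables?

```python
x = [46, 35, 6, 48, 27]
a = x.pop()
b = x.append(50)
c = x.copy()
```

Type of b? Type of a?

list.append() returns None; list.pop() returns the element (int)

NoneType, int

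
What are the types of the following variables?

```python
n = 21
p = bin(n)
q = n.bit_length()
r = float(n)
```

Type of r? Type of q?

float() returns float; int.bit_length() returns int

float, int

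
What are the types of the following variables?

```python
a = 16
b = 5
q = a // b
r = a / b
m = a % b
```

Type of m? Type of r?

int % int returns int; int / int returns float

int, float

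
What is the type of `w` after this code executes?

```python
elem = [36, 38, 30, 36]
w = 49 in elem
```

'in' operator returns bool

bool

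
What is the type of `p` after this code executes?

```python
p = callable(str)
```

callable() returns bool

bool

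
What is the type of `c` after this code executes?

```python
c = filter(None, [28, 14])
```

filter() returns a filter iterator object

filter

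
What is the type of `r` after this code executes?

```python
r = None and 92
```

'and' returns first falsy value (None)

NoneType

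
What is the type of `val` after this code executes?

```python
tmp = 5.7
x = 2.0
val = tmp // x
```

float // float returns float (floor division preserves float type)

float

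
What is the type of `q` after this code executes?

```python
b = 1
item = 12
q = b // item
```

int // int returns int (1 // 12 = 0)

int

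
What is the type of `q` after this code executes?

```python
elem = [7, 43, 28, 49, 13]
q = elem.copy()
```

list.copy() returns list

list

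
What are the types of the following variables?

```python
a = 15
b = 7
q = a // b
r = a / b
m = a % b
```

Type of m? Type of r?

int % int returns int; int / int returns float

int, float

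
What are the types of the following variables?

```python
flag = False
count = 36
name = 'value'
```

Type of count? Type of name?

count is int; name is str

int, str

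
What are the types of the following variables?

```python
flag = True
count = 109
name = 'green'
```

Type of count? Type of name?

count is int; name is str

int, str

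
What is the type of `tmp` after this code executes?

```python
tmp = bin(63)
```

bin() returns str representation

str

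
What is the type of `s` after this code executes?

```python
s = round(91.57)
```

round() with no ndigits arg returns int

int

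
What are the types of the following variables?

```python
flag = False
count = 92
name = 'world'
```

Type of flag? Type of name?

flag is bool; name is str

bool, str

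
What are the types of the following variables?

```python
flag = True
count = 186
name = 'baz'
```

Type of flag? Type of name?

flag is bool; name is str

bool, str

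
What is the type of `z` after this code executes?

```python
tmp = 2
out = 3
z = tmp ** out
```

int ** positive int returns int (2 ** 3 = 8)

int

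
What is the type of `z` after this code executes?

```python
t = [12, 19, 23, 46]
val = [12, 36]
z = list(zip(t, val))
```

list(zip(...)) returns a list of tuples

list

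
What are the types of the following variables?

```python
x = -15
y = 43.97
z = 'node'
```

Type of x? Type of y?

x is int; y is float

int, float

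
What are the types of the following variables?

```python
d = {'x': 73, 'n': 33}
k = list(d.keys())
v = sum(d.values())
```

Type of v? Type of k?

sum of int values returns int; list(...) returns list

int, list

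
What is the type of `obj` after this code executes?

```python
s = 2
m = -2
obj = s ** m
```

int ** negative int returns float

float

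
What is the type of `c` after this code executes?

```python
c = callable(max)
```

callable() returns bool

bool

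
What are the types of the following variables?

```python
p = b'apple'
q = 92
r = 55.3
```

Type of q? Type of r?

q is int; r is float

int, float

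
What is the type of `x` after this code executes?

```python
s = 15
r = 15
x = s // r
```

int // int returns int (15 // 15 = 1)

int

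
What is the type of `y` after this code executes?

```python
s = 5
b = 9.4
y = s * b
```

int * float returns float (5 * 9.4 = 47.0)

float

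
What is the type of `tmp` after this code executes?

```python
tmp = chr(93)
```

chr() returns str (single character)

str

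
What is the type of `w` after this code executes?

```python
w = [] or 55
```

'or' returns first truthy value (55, which is int)

int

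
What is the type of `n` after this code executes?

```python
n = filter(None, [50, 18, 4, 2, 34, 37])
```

filter() returns a filter iterator object

filter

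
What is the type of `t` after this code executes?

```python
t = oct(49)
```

oct() returns str representation

str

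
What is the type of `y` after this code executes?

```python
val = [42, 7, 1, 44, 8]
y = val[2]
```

Indexing a list of ints returns int (val[2] = 1)

int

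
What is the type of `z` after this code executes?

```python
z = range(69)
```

range() returns a range object

range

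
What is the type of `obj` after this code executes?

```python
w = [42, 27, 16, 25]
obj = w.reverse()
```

list.reverse() returns None

NoneType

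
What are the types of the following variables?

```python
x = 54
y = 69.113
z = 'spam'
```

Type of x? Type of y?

x is int; y is float

int, float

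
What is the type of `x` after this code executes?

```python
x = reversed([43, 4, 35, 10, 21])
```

reversed() on a list returns a list_reverseiterator

list_reverseiterator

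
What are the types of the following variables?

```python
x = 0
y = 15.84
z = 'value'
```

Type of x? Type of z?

x is int; z is str

int, str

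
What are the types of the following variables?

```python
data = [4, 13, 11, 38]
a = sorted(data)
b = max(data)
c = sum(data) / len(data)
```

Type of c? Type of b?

int / int returns float; max of ints returns int

float, int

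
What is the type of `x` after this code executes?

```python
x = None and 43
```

'and' returns first falsy value (None)

NoneType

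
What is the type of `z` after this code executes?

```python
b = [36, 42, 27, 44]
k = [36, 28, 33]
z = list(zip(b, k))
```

list(zip(...)) returns a list of tuples

list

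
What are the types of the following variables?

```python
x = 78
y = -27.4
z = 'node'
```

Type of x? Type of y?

x is int; y is float

int, float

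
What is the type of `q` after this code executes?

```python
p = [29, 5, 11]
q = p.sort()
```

list.sort() returns None (sorts in place)

NoneType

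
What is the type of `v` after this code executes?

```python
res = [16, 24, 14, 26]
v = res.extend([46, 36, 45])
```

list.extend() returns None

NoneType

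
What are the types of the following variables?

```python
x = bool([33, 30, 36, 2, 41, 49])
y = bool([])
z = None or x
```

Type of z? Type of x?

None or <bool> returns the bool; bool() returns bool

bool, bool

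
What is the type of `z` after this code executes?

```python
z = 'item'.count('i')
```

str.count() returns int

int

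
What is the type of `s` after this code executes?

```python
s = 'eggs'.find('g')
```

str.find() returns int (index, or -1)

int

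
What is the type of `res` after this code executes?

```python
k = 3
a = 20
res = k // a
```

int // int returns int (3 // 20 = 0)

int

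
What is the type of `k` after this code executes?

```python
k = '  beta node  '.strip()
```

str.strip() returns str

str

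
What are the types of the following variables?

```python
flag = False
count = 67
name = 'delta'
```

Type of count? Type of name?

count is int; name is str

int, str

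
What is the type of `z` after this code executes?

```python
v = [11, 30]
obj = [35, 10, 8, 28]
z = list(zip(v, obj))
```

list(zip(...)) returns a list of tuples

list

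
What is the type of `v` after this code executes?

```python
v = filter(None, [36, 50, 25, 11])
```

filter() returns a filter iterator object

filter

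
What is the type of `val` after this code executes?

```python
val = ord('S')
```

ord() returns int (Unicode code point)

int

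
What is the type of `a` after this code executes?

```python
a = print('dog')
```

print() returns None

NoneType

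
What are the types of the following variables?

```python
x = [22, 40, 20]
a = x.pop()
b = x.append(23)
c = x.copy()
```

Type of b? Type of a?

list.append() returns None; list.pop() returns the element (int)

NoneType, int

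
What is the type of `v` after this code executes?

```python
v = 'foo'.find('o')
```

str.find() returns int (index, or -1)

int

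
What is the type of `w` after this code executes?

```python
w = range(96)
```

range() returns a range object

range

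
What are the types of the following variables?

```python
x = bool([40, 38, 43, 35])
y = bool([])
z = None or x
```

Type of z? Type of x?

None or <bool> returns the bool; bool() returns bool

bool, bool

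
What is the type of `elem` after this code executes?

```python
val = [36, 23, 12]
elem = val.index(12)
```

list.index() returns int

int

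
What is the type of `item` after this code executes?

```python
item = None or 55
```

'or' with None returns the other value (55, int)

int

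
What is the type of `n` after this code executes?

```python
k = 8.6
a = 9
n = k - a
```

float - int returns float (8.6 - 9 = -0.4)

float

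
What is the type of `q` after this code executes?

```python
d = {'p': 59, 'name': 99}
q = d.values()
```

.values() returns a dict_values view object

dict_values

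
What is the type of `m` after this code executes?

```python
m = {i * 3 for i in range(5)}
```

A set comprehension {expr for x in iterable} produces a set

set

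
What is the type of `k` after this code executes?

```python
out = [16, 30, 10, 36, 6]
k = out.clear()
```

list.clear() returns None

NoneType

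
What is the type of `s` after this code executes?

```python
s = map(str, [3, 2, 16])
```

map() returns a map iterator object

map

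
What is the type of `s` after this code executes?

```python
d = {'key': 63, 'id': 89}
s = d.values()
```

.values() returns a dict_values view object

dict_values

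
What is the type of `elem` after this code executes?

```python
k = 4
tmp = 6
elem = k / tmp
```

int / int always returns float in Python 3 (4 / 6 = 0.666667)

float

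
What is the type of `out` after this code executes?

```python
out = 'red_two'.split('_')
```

str.split() returns list

list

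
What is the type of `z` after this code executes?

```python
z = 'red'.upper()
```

str.upper() returns str

str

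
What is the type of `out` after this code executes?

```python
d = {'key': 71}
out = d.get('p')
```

dict.get() returns None when key 'p' is not found and no default given

NoneType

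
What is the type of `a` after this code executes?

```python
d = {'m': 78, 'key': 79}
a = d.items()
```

dict.items() returns a dict_items view

dict_items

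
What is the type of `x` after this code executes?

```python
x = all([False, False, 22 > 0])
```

all() returns bool

bool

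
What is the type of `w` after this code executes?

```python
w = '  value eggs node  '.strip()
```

str.strip() returns str

str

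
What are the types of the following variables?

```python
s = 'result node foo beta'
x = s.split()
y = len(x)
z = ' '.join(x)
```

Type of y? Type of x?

len() returns int; str.split() returns list

int, list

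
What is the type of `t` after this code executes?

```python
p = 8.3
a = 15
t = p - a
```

float - int returns float (8.3 - 15 = -6.7)

float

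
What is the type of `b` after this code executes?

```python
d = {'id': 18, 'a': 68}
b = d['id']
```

Accessing dict[str, int] with key 'id' returns int value 18

int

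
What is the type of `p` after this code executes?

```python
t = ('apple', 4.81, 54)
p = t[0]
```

Index 0 of tuple is 'apple' which is str

str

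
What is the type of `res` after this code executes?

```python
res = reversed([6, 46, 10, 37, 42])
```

reversed() on a list returns a list_reverseiterator

list_reverseiterator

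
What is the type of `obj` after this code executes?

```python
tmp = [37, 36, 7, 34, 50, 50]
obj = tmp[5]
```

Indexing a list of ints returns int (tmp[5] = 50)

int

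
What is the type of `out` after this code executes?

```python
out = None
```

None has type NoneType

NoneType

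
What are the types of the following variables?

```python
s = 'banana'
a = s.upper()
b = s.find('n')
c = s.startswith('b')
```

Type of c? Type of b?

str.startswith() returns bool; str.find() returns int

bool, int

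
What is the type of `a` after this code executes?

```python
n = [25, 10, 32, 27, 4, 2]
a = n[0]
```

Indexing a list of ints returns int (n[0] = 25)

int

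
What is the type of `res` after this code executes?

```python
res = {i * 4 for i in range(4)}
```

A set comprehension {expr for x in iterable} produces a set

set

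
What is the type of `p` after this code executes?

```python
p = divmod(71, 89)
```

divmod() returns a tuple (quotient, remainder)

tuple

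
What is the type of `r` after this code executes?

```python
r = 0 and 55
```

'and' returns the first falsy value (0, which is int)

int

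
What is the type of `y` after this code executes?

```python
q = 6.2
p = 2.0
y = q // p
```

float // float returns float (floor division preserves float type)

float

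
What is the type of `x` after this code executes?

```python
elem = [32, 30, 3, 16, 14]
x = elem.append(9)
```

list.append() returns None (mutates in place)

NoneType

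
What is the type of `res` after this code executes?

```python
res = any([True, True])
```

any() returns bool

bool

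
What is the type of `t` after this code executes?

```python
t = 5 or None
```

'or' returns first truthy value (5, int)

int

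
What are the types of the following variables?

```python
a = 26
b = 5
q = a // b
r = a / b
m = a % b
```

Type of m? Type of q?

int % int returns int; int // int returns int

int, int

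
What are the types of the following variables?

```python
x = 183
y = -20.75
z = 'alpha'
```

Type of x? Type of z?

x is int; z is str

int, str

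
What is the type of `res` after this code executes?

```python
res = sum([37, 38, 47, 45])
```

sum() of ints returns int

int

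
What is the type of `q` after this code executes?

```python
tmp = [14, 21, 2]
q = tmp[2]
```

Indexing a list of ints returns int (tmp[2] = 2)

int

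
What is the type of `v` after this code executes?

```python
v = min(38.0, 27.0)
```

min() of floats returns float

float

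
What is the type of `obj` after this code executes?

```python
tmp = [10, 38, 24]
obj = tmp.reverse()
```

list.reverse() returns None

NoneType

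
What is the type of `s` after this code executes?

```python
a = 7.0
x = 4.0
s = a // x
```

float // float returns float (floor division preserves float type)

float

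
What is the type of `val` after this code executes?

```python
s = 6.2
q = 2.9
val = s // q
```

float // float returns float (floor division preserves float type)

float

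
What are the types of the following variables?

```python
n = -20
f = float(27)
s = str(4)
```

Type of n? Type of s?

n is int; s is str

int, str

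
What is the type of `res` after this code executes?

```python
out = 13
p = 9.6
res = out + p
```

int + float returns float (13 + 9.6 = 22.6)

float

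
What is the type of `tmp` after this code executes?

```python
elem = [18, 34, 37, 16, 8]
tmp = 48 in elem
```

'in' operator returns bool

bool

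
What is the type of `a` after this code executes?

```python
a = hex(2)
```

hex() returns str representation

str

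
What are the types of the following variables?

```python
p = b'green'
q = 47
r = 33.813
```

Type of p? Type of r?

p is bytes; r is float

bytes, float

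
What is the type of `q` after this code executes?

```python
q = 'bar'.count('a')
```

str.count() returns int

int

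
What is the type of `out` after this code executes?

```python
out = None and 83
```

'and' returns first falsy value (None)

NoneType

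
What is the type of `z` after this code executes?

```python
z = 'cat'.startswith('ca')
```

str.startswith() returns bool

bool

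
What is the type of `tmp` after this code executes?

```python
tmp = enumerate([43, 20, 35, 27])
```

enumerate() returns an enumerate iterator object

enumerate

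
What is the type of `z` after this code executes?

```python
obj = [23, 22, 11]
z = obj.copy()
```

list.copy() returns list

list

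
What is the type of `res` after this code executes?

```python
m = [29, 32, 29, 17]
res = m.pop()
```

list.pop() returns the popped element (int here)

int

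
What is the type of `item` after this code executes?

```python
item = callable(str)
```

callable() returns bool

bool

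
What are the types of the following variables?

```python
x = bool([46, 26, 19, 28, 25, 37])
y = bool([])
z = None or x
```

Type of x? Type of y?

bool() returns bool; bool() returns bool

bool, bool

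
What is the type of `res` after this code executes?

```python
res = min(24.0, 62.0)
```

min() of floats returns float

float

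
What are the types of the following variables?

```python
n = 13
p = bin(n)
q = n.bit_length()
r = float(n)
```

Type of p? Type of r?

bin() returns str; float() returns float

str, float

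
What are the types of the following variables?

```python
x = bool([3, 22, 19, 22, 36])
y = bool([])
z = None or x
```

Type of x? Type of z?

bool() returns bool; None or <bool> returns the bool

bool, bool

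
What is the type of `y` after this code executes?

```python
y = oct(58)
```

oct() returns str representation

str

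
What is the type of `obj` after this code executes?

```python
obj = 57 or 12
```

'or' returns the first truthy value (57, which is int)

int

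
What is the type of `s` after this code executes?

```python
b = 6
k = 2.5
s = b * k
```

int * float returns float (6 * 2.5 = 15.0)

float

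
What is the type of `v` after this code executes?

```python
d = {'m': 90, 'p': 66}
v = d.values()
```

.values() returns a dict_values view object

dict_values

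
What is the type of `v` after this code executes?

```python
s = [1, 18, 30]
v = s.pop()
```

list.pop() returns the popped element (int here)

int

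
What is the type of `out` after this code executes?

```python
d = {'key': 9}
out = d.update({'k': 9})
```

dict.update() returns None

NoneType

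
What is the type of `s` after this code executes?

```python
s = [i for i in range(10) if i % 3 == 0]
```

A list comprehension [...] produces a list

list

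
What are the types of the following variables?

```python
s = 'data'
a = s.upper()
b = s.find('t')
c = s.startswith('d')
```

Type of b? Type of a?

str.find() returns int; str.upper() returns str

int, str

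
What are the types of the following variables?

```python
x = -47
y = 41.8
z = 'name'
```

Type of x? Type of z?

x is int; z is str

int, str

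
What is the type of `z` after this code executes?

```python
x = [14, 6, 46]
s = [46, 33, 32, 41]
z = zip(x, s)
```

zip() returns a zip iterator object

zip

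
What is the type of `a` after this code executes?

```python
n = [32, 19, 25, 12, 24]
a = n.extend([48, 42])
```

list.extend() returns None

NoneType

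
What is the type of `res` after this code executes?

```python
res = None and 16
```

'and' returns first falsy value (None)

NoneType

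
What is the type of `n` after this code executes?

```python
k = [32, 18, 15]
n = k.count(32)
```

list.count() returns int

int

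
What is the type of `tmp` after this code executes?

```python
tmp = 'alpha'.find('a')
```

str.find() returns int (index, or -1)

int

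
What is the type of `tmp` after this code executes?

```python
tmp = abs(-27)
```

abs() of int returns int

int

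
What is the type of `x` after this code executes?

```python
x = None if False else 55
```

Ternary: condition is False, else branch (55) taken → int

int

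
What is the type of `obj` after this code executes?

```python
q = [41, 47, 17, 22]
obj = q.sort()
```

list.sort() returns None (sorts in place)

NoneType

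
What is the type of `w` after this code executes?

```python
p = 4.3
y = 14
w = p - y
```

float - int returns float (4.3 - 14 = -9.7)

float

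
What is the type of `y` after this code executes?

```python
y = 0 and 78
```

'and' returns the first falsy value (0, which is int)

int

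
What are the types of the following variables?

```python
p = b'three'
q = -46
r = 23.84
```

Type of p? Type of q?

p is bytes; q is int

bytes, int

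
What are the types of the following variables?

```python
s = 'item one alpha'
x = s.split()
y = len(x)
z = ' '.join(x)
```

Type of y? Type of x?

len() returns int; str.split() returns list

int, list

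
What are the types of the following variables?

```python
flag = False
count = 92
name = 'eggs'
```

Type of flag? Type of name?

flag is bool; name is str

bool, str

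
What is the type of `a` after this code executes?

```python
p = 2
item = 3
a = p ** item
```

int ** positive int returns int (2 ** 3 = 8)

int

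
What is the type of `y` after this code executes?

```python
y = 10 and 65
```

'and' returns the last value when all truthy (65, which is int)

int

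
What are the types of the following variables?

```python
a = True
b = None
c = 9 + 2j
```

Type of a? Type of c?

a is bool; c is complex

bool, complex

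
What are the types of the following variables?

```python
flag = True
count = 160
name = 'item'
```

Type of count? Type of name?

count is int; name is str

int, str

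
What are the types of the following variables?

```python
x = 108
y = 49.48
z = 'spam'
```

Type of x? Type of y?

x is int; y is float

int, float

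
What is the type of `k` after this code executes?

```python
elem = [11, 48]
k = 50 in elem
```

'in' operator returns bool

bool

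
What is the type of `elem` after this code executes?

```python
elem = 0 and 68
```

'and' returns the first falsy value (0, which is int)

int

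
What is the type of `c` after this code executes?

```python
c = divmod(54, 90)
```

divmod() returns a tuple (quotient, remainder)

tuple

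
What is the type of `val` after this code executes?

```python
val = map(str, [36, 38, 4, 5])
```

map() returns a map iterator object

map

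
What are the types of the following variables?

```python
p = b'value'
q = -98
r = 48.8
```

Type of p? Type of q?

p is bytes; q is int

bytes, int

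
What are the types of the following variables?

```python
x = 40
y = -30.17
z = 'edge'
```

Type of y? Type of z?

y is float; z is str

float, str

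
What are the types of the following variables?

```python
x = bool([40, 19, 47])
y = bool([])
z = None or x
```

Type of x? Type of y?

bool() returns bool; bool() returns bool

bool, bool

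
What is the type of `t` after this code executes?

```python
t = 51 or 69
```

'or' returns the first truthy value (51, which is int)

int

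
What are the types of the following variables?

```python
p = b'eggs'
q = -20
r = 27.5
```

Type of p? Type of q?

p is bytes; q is int

bytes, int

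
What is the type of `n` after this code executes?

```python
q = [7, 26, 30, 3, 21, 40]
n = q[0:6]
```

Slicing a list always returns a list

list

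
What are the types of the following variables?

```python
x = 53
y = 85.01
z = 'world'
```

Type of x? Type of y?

x is int; y is float

int, float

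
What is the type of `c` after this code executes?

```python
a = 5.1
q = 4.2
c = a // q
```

float // float returns float (floor division preserves float type)

float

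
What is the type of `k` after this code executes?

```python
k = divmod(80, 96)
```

divmod() returns a tuple (quotient, remainder)

tuple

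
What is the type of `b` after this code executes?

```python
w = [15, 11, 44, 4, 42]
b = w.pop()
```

list.pop() returns the popped element (int here)

int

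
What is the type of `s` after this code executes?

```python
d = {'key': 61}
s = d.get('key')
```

dict.get() returns the value (int) when key is found

int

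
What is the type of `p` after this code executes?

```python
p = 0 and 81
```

'and' returns the first falsy value (0, which is int)

int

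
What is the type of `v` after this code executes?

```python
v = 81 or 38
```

'or' returns the first truthy value (81, which is int)

int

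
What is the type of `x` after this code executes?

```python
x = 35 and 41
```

'and' returns the last value when all truthy (41, which is int)

int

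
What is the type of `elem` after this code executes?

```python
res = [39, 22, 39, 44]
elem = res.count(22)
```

list.count() returns int

int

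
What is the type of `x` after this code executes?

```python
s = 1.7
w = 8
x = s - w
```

float - int returns float (1.7 - 8 = -6.3)

float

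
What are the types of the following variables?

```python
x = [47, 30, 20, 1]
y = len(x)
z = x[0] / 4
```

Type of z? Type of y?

int / int returns float; len() returns int

float, int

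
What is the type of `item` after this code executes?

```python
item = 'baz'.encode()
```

str.encode() returns bytes

bytes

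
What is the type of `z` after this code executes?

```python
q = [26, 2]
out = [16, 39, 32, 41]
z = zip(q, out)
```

zip() returns a zip iterator object

zip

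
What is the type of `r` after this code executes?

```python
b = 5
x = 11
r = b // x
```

int // int returns int (5 // 11 = 0)

int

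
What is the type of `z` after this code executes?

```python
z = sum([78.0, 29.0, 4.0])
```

sum() of floats returns float

float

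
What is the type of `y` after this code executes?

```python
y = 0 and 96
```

'and' returns the first falsy value (0, which is int)

int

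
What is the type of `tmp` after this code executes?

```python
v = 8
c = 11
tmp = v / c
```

int / int always returns float in Python 3 (8 / 11 = 0.727273)

float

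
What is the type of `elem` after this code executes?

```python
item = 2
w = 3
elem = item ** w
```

int ** positive int returns int (2 ** 3 = 8)

int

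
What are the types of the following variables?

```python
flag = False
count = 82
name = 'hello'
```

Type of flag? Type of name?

flag is bool; name is str

bool, str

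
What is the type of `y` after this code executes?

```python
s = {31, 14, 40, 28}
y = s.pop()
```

Popping from a set of ints returns int

int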